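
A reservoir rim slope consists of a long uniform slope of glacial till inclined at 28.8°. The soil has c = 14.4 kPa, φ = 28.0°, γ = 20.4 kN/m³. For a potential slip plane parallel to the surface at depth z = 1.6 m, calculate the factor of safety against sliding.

For an infinite slope with a slip plane parallel to the surface (no pore pressure): FS = [c + γz cos²β tanφ] / [γz sinβ cosβ].
γz = 20.4·1.6 = 32.64 kN/m²
Numerator = 14.4 + 32.64·cos²28.8°·tan28.0° = 14.4 + 32.64·0.7679·0.5317 = 27.727 kPa
Denominator = 32.64·sin28.8°·cos28.8° = 32.64·0.4818·0.8763 = 13.779 kPa
FS = 27.727 / 13.779 = 2.012

FS = 2.01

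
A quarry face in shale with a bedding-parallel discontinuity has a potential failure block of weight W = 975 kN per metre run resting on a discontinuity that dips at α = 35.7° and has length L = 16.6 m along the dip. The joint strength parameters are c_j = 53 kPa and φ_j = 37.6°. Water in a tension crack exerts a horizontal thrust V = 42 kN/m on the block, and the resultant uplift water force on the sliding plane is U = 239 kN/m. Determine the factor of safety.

Resolving the block weight along and normal to the plane and applying the Mohr–Coulomb strength on the joint:
N' = W cosα − U − V sinα = 975·cos35.7° − 239 − 42·sin35.7° = 528.3 kN/m
Driving force T = W sinα + V cosα = 975·sin35.7° + 42·cos35.7° = 603.1 kN/m
Resisting force R = c_j·L + N'·tanφ_j = 53·16.6 + 528.3·tan37.6° = 879.8 + 406.8 = 1286.6 kN/m
FS = R / T = 1286.6 / 603.1 = 2.133

FS = 2.13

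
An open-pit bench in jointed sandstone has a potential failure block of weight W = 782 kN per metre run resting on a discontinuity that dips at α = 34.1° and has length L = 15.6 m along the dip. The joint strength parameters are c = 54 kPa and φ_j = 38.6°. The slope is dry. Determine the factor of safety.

Resolving the block weight along and normal to the plane and applying the Mohr–Coulomb strength on the joint:
N' = W cosα = 782·cos34.1° = 647.5 kN/m
Driving force T = W sinα = 782·sin34.1° = 438.4 kN/m
Resisting force R = c·L + N'·tanφ_j = 54·15.6 + 647.5·tan38.6° = 842.4 + 516.9 = 1359.3 kN/m
FS = R / T = 1359.3 / 438.4 = 3.101

FS = 3.10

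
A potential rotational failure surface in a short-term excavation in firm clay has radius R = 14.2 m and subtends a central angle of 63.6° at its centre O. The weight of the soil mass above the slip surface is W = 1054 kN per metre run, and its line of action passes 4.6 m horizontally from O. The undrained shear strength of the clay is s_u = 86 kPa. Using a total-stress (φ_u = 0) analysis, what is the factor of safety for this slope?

Taking moments about the centre O, the resisting moment is provided by the undrained shear strength acting along the arc:
Arc length L_a = R·θ = 14.2·(63.6°·π/180) = 14.2·1.1100 = 15.76 m
M_R = s_u·L_a·R = 86·15.76·14.2 = 19249.1 kN·m/m
M_D = W·d = 1054·4.6 = 4848.4 kN·m/m
FS = M_R / M_D = 19249.1 / 4848.4 = 3.970

FS = 3.97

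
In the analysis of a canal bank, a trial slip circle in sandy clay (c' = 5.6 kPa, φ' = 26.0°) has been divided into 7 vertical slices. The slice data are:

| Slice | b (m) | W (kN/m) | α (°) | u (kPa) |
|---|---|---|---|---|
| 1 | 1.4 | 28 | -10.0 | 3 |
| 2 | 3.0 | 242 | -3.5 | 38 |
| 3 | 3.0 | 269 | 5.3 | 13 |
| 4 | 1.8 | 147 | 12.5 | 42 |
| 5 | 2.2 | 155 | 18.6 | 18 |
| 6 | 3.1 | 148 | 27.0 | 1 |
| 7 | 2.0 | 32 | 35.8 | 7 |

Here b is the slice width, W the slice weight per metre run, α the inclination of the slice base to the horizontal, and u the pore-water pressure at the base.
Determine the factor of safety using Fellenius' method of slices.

FS = 2.52

Ordinary method of slices: FS = Σ[c'·Δl_i + (W_i cosα_i − u_i·Δl_i)·tanφ'] / Σ W_i sinα_i, with Δl_i = b_i / cosα_i.
Slice 1: Δl = 1.4/cos(-10.0°) = 1.422 m; N'_1 = 28·cos(-10.0°) − 3·1.422 = 23.3; c'Δl = 7.96; W sinα = -4.9
Slice 2: Δl = 3.0/cos(-3.5°) = 3.006 m; N'_2 = 242·cos(-3.5°) − 38·3.006 = 127.3; c'Δl = 16.83; W sinα = -14.8
Slice 3: Δl = 3.0/cos5.3° = 3.013 m; N'_3 = 269·cos5.3° − 13·3.013 = 228.7; c'Δl = 16.87; W sinα = 24.8
Slice 4: Δl = 1.8/cos12.5° = 1.844 m; N'_4 = 147·cos12.5° − 42·1.844 = 66.1; c'Δl = 10.32; W sinα = 31.8
Slice 5: Δl = 2.2/cos18.6° = 2.321 m; N'_5 = 155·cos18.6° − 18·2.321 = 105.1; c'Δl = 13.00; W sinα = 49.4
Slice 6: Δl = 3.1/cos27.0° = 3.479 m; N'_6 = 148·cos27.0° − 1·3.479 = 128.4; c'Δl = 19.48; W sinα = 67.2
Slice 7: Δl = 2.0/cos35.8° = 2.466 m; N'_7 = 32·cos35.8° − 7·2.466 = 8.7; c'Δl = 13.81; W sinα = 18.7
Σc'Δl = 98.3 kN/m; ΣN' = 687.6 kN/m; ΣW sinα = 172.4 kN/m
Resisting = 98.3 + 687.6·tan26.0° = 98.3 + 335.4 = 433.7 kN/m
FS = 433.7 / 172.4 = 2.516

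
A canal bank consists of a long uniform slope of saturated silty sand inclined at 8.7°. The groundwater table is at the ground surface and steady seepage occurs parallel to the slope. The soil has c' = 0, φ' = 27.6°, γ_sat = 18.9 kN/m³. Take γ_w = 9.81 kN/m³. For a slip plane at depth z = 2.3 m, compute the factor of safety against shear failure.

FS = 1.64

With seepage parallel to the slope and the water table at the surface, the effective normal stress on the slip plane uses the buoyant unit weight γ' = γ_sat − γ_w while the driving shear stress uses γ_sat:
FS = [c' + γ' z cos²β tanφ'] / [γ_sat z sinβ cosβ]
(For c' = 0 this reduces to FS = (γ'/γ_sat)·tanφ'/tanβ.)
γ' = 18.9 − 9.81 = 9.09 kN/m³
Numerator = 0.0 + 9.09·2.3·cos²8.7°·tan27.6° = 0.0 + 9.09·2.3·0.9771·0.5228 = 10.680 kPa
Denominator = 18.9·2.3·sin8.7°·cos8.7° = 18.9·2.3·0.1513·0.9885 = 6.500 kPa
FS = 10.680 / 6.500 = 1.643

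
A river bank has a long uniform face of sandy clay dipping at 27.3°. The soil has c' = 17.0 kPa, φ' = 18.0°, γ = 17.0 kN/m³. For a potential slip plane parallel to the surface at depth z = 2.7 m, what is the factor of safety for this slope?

For an infinite slope with a slip plane parallel to the surface (no pore pressure): FS = [c' + γz cos²β tanφ'] / [γz sinβ cosβ].
γz = 17.0·2.7 = 45.90 kN/m²
Numerator = 17.0 + 45.90·cos²27.3°·tan18.0° = 17.0 + 45.90·0.7896·0.3249 = 28.777 kPa
Denominator = 45.90·sin27.3°·cos27.3° = 45.90·0.4586·0.8886 = 18.707 kPa
FS = 28.777 / 18.707 = 1.538

FS = 1.54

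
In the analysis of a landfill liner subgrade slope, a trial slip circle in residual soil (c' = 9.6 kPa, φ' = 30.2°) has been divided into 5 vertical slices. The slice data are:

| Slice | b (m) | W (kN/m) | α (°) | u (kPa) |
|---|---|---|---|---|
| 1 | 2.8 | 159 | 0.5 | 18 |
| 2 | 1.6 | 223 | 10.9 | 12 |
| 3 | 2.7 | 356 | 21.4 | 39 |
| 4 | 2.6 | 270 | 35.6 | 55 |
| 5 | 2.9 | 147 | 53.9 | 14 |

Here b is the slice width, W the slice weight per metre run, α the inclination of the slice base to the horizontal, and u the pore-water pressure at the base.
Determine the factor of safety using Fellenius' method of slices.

Ordinary method of slices: FS = Σ[c'·Δl_i + (W_i cosα_i − u_i·Δl_i)·tanφ'] / Σ W_i sinα_i, with Δl_i = b_i / cosα_i.
Slice 1: Δl = 2.8/cos0.5° = 2.800 m; N'_1 = 159·cos0.5° − 18·2.800 = 108.6; c'Δl = 26.88; W sinα = 1.4
Slice 2: Δl = 1.6/cos10.9° = 1.629 m; N'_2 = 223·cos10.9° − 12·1.629 = 199.4; c'Δl = 15.64; W sinα = 42.2
Slice 3: Δl = 2.7/cos21.4° = 2.900 m; N'_3 = 356·cos21.4° − 39·2.900 = 218.4; c'Δl = 27.84; W sinα = 129.9
Slice 4: Δl = 2.6/cos35.6° = 3.198 m; N'_4 = 270·cos35.6° − 55·3.198 = 43.7; c'Δl = 30.70; W sinα = 157.2
Slice 5: Δl = 2.9/cos53.9° = 4.922 m; N'_5 = 147·cos53.9° − 14·4.922 = 17.7; c'Δl = 47.25; W sinα = 118.8
Σc'Δl = 148.3 kN/m; ΣN' = 587.7 kN/m; ΣW sinα = 449.4 kN/m
Resisting = 148.3 + 587.7·tan30.2° = 148.3 + 342.1 = 490.4 kN/m
FS = 490.4 / 449.4 = 1.091

FS = 1.09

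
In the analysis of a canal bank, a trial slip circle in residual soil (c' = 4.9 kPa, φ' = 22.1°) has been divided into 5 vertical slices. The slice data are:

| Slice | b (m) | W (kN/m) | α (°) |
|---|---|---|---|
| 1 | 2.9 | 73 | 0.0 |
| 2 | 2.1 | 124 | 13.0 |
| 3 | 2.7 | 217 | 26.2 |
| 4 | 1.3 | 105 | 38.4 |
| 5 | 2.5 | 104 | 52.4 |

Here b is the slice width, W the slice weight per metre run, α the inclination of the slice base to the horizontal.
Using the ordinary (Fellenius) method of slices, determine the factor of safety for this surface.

FS = 1.05

Ordinary method of slices: FS = Σ[c'·Δl_i + (W_i cosα_i)·tanφ'] / Σ W_i sinα_i, with Δl_i = b_i / cosα_i.
Slice 1: Δl = 2.9/cos0.0° = 2.900 m; N'_1 = 73·cos0.0° = 73.0; c'Δl = 14.21; W sinα = 0.0
Slice 2: Δl = 2.1/cos13.0° = 2.155 m; N'_2 = 124·cos13.0° = 120.8; c'Δl = 10.56; W sinα = 27.9
Slice 3: Δl = 2.7/cos26.2° = 3.009 m; N'_3 = 217·cos26.2° = 194.7; c'Δl = 14.74; W sinα = 95.8
Slice 4: Δl = 1.3/cos38.4° = 1.659 m; N'_4 = 105·cos38.4° = 82.3; c'Δl = 8.13; W sinα = 65.2
Slice 5: Δl = 2.5/cos52.4° = 4.097 m; N'_5 = 104·cos52.4° = 63.5; c'Δl = 20.08; W sinα = 82.4
Σc'Δl = 67.7 kN/m; ΣN' = 534.3 kN/m; ΣW sinα = 271.3 kN/m
Resisting = 67.7 + 534.3·tan22.1° = 67.7 + 216.9 = 284.7 kN/m
FS = 284.7 / 271.3 = 1.049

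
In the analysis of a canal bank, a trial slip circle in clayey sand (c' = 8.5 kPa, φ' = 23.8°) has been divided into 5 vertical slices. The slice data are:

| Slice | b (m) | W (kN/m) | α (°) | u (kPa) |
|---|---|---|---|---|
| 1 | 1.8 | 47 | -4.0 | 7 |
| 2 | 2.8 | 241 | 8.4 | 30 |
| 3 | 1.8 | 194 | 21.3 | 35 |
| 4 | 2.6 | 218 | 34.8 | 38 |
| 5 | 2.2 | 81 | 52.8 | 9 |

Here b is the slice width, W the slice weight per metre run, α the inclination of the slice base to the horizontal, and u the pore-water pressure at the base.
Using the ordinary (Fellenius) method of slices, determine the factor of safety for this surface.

FS = 0.96

Ordinary method of slices: FS = Σ[c'·Δl_i + (W_i cosα_i − u_i·Δl_i)·tanφ'] / Σ W_i sinα_i, with Δl_i = b_i / cosα_i.
Slice 1: Δl = 1.8/cos(-4.0°) = 1.804 m; N'_1 = 47·cos(-4.0°) − 7·1.804 = 34.3; c'Δl = 15.34; W sinα = -3.3
Slice 2: Δl = 2.8/cos8.4° = 2.830 m; N'_2 = 241·cos8.4° − 30·2.830 = 153.5; c'Δl = 24.06; W sinα = 35.2
Slice 3: Δl = 1.8/cos21.3° = 1.932 m; N'_3 = 194·cos21.3° − 35·1.932 = 113.1; c'Δl = 16.42; W sinα = 70.5
Slice 4: Δl = 2.6/cos34.8° = 3.166 m; N'_4 = 218·cos34.8° − 38·3.166 = 58.7; c'Δl = 26.91; W sinα = 124.4
Slice 5: Δl = 2.2/cos52.8° = 3.639 m; N'_5 = 81·cos52.8° − 9·3.639 = 16.2; c'Δl = 30.93; W sinα = 64.5
Σc'Δl = 113.7 kN/m; ΣN' = 375.8 kN/m; ΣW sinα = 291.3 kN/m
Resisting = 113.7 + 375.8·tan23.8° = 113.7 + 165.7 = 279.4 kN/m
FS = 279.4 / 291.3 = 0.959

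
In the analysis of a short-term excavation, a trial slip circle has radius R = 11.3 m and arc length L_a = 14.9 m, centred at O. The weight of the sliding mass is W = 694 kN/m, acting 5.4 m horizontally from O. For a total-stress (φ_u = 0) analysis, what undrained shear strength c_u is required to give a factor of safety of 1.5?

c_u = 33.4 kPa

FS = c_u·L_a·R / (W·d), so c_u = FS·W·d / (L_a·R).
c_u = 1.5·694·5.4 / (14.90·11.3) = 5621.4 / 168.37 = 33.39 kPa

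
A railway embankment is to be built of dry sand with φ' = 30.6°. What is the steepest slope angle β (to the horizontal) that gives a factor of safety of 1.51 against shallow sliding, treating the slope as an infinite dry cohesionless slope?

For an infinite dry cohesionless slope FS = tanφ'/tanβ, so tanβ = tanφ' / FS.
tanβ = tan30.6° / 1.51 = 0.5914 / 1.51 = 0.3917
β = arctan(0.3917) = 21.39°

β = 21.4°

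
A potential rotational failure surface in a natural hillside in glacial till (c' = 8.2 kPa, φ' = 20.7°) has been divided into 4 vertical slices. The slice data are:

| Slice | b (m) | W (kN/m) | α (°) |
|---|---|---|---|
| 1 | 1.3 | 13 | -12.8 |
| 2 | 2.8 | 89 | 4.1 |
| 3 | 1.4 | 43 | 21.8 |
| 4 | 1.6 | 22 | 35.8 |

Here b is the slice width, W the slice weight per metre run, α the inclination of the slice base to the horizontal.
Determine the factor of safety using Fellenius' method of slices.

FS = 3.79

Ordinary method of slices: FS = Σ[c'·Δl_i + (W_i cosα_i)·tanφ'] / Σ W_i sinα_i, with Δl_i = b_i / cosα_i.
Slice 1: Δl = 1.3/cos(-12.8°) = 1.333 m; N'_1 = 13·cos(-12.8°) = 12.7; c'Δl = 10.93; W sinα = -2.9
Slice 2: Δl = 2.8/cos4.1° = 2.807 m; N'_2 = 89·cos4.1° = 88.8; c'Δl = 23.02; W sinα = 6.4
Slice 3: Δl = 1.4/cos21.8° = 1.508 m; N'_3 = 43·cos21.8° = 39.9; c'Δl = 12.36; W sinα = 16.0
Slice 4: Δl = 1.6/cos35.8° = 1.973 m; N'_4 = 22·cos35.8° = 17.8; c'Δl = 16.18; W sinα = 12.9
Σc'Δl = 62.5 kN/m; ΣN' = 159.2 kN/m; ΣW sinα = 32.3 kN/m
Resisting = 62.5 + 159.2·tan20.7° = 62.5 + 60.2 = 122.7 kN/m
FS = 122.7 / 32.3 = 3.795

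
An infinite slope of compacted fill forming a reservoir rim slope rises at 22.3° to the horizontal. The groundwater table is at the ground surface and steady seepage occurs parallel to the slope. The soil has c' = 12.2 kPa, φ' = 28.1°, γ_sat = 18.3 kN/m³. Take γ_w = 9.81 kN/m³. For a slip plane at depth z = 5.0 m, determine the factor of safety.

FS = 0.98

With seepage parallel to the slope and the water table at the surface, the effective normal stress on the slip plane uses the buoyant unit weight γ' = γ_sat − γ_w while the driving shear stress uses γ_sat:
FS = [c' + γ' z cos²β tanφ'] / [γ_sat z sinβ cosβ]
γ' = 18.3 − 9.81 = 8.49 kN/m³
Numerator = 12.2 + 8.49·5.0·cos²22.3°·tan28.1° = 12.2 + 8.49·5.0·0.8560·0.5340 = 31.603 kPa
Denominator = 18.3·5.0·sin22.3°·cos22.3° = 18.3·5.0·0.3795·0.9252 = 32.124 kPa
FS = 31.603 / 32.124 = 0.984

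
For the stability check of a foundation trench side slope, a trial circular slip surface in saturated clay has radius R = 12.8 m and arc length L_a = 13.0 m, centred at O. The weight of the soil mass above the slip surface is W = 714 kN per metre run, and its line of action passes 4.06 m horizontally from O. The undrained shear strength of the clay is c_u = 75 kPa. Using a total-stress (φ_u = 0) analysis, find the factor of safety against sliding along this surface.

FS = 4.31

Taking moments about the centre O, the resisting moment is provided by the undrained shear strength acting along the arc:
M_R = c_u·L_a·R = 75·13.00·12.8 = 12480.0 kN·m/m
M_D = W·d = 714·4.06 = 2898.8 kN·m/m
FS = M_R / M_D = 12480.0 / 2898.8 = 4.305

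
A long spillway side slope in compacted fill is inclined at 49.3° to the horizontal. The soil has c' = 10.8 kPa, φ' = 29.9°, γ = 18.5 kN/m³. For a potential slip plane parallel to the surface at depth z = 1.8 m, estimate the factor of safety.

For an infinite slope with a slip plane parallel to the surface (no pore pressure): FS = [c' + γz cos²β tanφ'] / [γz sinβ cosβ].
γz = 18.5·1.8 = 33.30 kN/m²
Numerator = 10.8 + 33.30·cos²49.3°·tan29.9° = 10.8 + 33.30·0.4252·0.5750 = 18.942 kPa
Denominator = 33.30·sin49.3°·cos49.3° = 33.30·0.7581·0.6521 = 16.463 kPa
FS = 18.942 / 16.463 = 1.151

FS = 1.15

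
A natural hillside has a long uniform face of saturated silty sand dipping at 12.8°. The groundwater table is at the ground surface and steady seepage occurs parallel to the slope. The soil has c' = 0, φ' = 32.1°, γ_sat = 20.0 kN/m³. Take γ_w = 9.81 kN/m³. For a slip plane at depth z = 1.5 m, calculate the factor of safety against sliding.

With seepage parallel to the slope and the water table at the surface, the effective normal stress on the slip plane uses the buoyant unit weight γ' = γ_sat − γ_w while the driving shear stress uses γ_sat:
FS = [c' + γ' z cos²β tanφ'] / [γ_sat z sinβ cosβ]
(For c' = 0 this reduces to FS = (γ'/γ_sat)·tanφ'/tanβ.)
γ' = 20.0 − 9.81 = 10.19 kN/m³
Numerator = 0.0 + 10.19·1.5·cos²12.8°·tan32.1° = 0.0 + 10.19·1.5·0.9509·0.6273 = 9.118 kPa
Denominator = 20.0·1.5·sin12.8°·cos12.8° = 20.0·1.5·0.2215·0.9751 = 6.481 kPa
FS = 9.118 / 6.481 = 1.407

FS = 1.41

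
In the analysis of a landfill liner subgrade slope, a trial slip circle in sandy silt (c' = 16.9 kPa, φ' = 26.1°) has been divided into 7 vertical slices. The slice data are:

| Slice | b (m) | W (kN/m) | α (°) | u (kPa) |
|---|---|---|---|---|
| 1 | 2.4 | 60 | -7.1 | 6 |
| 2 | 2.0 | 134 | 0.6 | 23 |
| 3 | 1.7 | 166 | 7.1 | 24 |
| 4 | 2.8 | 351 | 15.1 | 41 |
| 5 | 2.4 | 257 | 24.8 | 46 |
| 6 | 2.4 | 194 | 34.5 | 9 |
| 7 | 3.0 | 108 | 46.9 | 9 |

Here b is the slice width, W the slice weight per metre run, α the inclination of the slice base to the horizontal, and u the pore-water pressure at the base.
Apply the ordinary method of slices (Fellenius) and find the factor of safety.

Ordinary method of slices: FS = Σ[c'·Δl_i + (W_i cosα_i − u_i·Δl_i)·tanφ'] / Σ W_i sinα_i, with Δl_i = b_i / cosα_i.
Slice 1: Δl = 2.4/cos(-7.1°) = 2.419 m; N'_1 = 60·cos(-7.1°) − 6·2.419 = 45.0; c'Δl = 40.87; W sinα = -7.4
Slice 2: Δl = 2.0/cos0.6° = 2.000 m; N'_2 = 134·cos0.6° − 23·2.000 = 88.0; c'Δl = 33.80; W sinα = 1.4
Slice 3: Δl = 1.7/cos7.1° = 1.713 m; N'_3 = 166·cos7.1° − 24·1.713 = 123.6; c'Δl = 28.95; W sinα = 20.5
Slice 4: Δl = 2.8/cos15.1° = 2.900 m; N'_4 = 351·cos15.1° − 41·2.900 = 220.0; c'Δl = 49.01; W sinα = 91.4
Slice 5: Δl = 2.4/cos24.8° = 2.644 m; N'_5 = 257·cos24.8° − 46·2.644 = 111.7; c'Δl = 44.68; W sinα = 107.8
Slice 6: Δl = 2.4/cos34.5° = 2.912 m; N'_6 = 194·cos34.5° − 9·2.912 = 133.7; c'Δl = 49.22; W sinα = 109.9
Slice 7: Δl = 3.0/cos46.9° = 4.391 m; N'_7 = 108·cos46.9° − 9·4.391 = 34.3; c'Δl = 74.20; W sinα = 78.9
Σc'Δl = 320.7 kN/m; ΣN' = 756.2 kN/m; ΣW sinα = 402.5 kN/m
Resisting = 320.7 + 756.2·tan26.1° = 320.7 + 370.5 = 691.2 kN/m
FS = 691.2 / 402.5 = 1.717

FS = 1.72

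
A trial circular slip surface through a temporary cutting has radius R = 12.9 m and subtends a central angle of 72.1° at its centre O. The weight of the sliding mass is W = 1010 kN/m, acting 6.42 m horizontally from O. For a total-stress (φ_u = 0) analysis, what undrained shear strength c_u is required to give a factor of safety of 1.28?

c_u = 39.6 kPa

FS = c_u·L_a·R / (W·d), so c_u = FS·W·d / (L_a·R).
Arc length L_a = R·θ = 12.9·(72.1°·π/180) = 12.9·1.2584 = 16.23 m
c_u = 1.28·1010·6.42 / (16.23·12.9) = 8299.8 / 209.41 = 39.63 kPa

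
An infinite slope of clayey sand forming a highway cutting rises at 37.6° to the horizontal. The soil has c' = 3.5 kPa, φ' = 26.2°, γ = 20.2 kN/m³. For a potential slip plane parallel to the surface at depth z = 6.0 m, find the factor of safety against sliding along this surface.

For an infinite slope with a slip plane parallel to the surface (no pore pressure): FS = [c' + γz cos²β tanφ'] / [γz sinβ cosβ].
γz = 20.2·6.0 = 121.20 kN/m²
Numerator = 3.5 + 121.20·cos²37.6°·tan26.2° = 3.5 + 121.20·0.6277·0.4921 = 40.936 kPa
Denominator = 121.20·sin37.6°·cos37.6° = 121.20·0.6101·0.7923 = 58.589 kPa
FS = 40.936 / 58.589 = 0.699

FS = 0.70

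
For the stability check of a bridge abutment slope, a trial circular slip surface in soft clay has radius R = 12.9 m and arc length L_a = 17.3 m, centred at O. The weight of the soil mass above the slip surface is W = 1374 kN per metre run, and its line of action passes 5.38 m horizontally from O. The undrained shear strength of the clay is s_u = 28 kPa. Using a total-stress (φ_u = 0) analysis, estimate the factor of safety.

Taking moments about the centre O, the resisting moment is provided by the undrained shear strength acting along the arc:
M_R = s_u·L_a·R = 28·17.30·12.9 = 6248.8 kN·m/m
M_D = W·d = 1374·5.38 = 7392.1 kN·m/m
FS = M_R / M_D = 6248.8 / 7392.1 = 0.845

FS = 0.85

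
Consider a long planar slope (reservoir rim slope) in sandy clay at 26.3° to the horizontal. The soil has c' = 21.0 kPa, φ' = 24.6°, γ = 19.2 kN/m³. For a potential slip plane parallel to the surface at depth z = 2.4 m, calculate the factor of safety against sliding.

FS = 2.07

For an infinite slope with a slip plane parallel to the surface (no pore pressure): FS = [c' + γz cos²β tanφ'] / [γz sinβ cosβ].
γz = 19.2·2.4 = 46.08 kN/m²
Numerator = 21.0 + 46.08·cos²26.3°·tan24.6° = 21.0 + 46.08·0.8037·0.4578 = 37.955 kPa
Denominator = 46.08·sin26.3°·cos26.3° = 46.08·0.4431·0.8965 = 18.303 kPa
FS = 37.955 / 18.303 = 2.074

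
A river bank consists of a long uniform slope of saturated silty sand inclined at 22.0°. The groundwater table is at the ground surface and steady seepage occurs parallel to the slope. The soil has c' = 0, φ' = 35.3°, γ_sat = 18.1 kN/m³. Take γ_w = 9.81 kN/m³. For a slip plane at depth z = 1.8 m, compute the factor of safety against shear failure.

With seepage parallel to the slope and the water table at the surface, the effective normal stress on the slip plane uses the buoyant unit weight γ' = γ_sat − γ_w while the driving shear stress uses γ_sat:
FS = [c' + γ' z cos²β tanφ'] / [γ_sat z sinβ cosβ]
(For c' = 0 this reduces to FS = (γ'/γ_sat)·tanφ'/tanβ.)
γ' = 18.1 − 9.81 = 8.29 kN/m³
Numerator = 0.0 + 8.29·1.8·cos²22.0°·tan35.3° = 0.0 + 8.29·1.8·0.8597·0.7080 = 9.083 kPa
Denominator = 18.1·1.8·sin22.0°·cos22.0° = 18.1·1.8·0.3746·0.9272 = 11.316 kPa
FS = 9.083 / 11.316 = 0.803

FS = 0.80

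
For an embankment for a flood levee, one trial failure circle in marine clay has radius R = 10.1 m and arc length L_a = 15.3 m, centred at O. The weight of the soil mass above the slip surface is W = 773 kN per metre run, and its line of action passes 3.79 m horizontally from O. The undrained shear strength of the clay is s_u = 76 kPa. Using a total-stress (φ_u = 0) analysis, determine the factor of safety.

Taking moments about the centre O, the resisting moment is provided by the undrained shear strength acting along the arc:
M_R = s_u·L_a·R = 76·15.30·10.1 = 11744.3 kN·m/m
M_D = W·d = 773·3.79 = 2929.7 kN·m/m
FS = M_R / M_D = 11744.3 / 2929.7 = 4.009

FS = 4.01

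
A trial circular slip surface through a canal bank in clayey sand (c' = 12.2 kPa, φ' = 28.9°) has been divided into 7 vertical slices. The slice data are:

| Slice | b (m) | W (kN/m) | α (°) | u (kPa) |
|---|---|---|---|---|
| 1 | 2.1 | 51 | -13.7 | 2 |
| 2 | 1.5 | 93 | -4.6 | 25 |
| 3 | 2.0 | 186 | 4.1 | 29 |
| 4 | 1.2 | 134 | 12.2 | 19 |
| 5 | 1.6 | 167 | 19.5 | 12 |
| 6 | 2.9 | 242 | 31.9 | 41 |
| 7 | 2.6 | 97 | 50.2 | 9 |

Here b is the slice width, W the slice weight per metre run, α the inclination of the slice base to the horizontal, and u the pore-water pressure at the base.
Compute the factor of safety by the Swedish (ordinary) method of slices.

FS = 1.81

Ordinary method of slices: FS = Σ[c'·Δl_i + (W_i cosα_i − u_i·Δl_i)·tanφ'] / Σ W_i sinα_i, with Δl_i = b_i / cosα_i.
Slice 1: Δl = 2.1/cos(-13.7°) = 2.161 m; N'_1 = 51·cos(-13.7°) − 2·2.161 = 45.2; c'Δl = 26.37; W sinα = -12.1
Slice 2: Δl = 1.5/cos(-4.6°) = 1.505 m; N'_2 = 93·cos(-4.6°) − 25·1.505 = 55.1; c'Δl = 18.36; W sinα = -7.5
Slice 3: Δl = 2.0/cos4.1° = 2.005 m; N'_3 = 186·cos4.1° − 29·2.005 = 127.4; c'Δl = 24.46; W sinα = 13.3
Slice 4: Δl = 1.2/cos12.2° = 1.228 m; N'_4 = 134·cos12.2° − 19·1.228 = 107.6; c'Δl = 14.98; W sinα = 28.3
Slice 5: Δl = 1.6/cos19.5° = 1.697 m; N'_5 = 167·cos19.5° − 12·1.697 = 137.1; c'Δl = 20.71; W sinα = 55.7
Slice 6: Δl = 2.9/cos31.9° = 3.416 m; N'_6 = 242·cos31.9° − 41·3.416 = 65.4; c'Δl = 41.67; W sinα = 127.9
Slice 7: Δl = 2.6/cos50.2° = 4.062 m; N'_7 = 97·cos50.2° − 9·4.062 = 25.5; c'Δl = 49.55; W sinα = 74.5
Σc'Δl = 196.1 kN/m; ΣN' = 563.3 kN/m; ΣW sinα = 280.2 kN/m
Resisting = 196.1 + 563.3·tan28.9° = 196.1 + 311.0 = 507.1 kN/m
FS = 507.1 / 280.2 = 1.809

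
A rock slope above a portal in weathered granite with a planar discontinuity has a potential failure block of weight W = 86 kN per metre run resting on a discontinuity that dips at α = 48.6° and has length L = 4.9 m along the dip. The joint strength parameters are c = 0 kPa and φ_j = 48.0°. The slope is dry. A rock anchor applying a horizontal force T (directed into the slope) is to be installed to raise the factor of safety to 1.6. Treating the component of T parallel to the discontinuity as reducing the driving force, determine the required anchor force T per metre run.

Resolving forces along and normal to the sliding plane, with the horizontal anchor force T adding T·sinα to the effective normal force and T·cosα acting up the plane against the driving force:
FS = [cL + (W cosα + T sinα) tanφ_j] / [W sinα − T cosα]
Without the anchor: N' = 56.9 kN/m, driving T_d = 64.5 kN/m, resisting R = 0·4.9 + 56.9·tan48.0° = 63.2 kN/m, FS = 0.98.
Setting FS = 1.6 and solving for T:
1.6·(64.5 − T cos48.6°) = 63.2 + T sin48.6°·tan48.0°
T·(sin48.6°·tan48.0° + 1.6·cos48.6°) = 1.6·64.5 − 63.2
T·(0.7501·1.1106 + 1.6·0.6613) = 103.2 − 63.2 = 40.1
T·1.8912 = 40.1
T = 21.2 kN/m

T = 21 kN/m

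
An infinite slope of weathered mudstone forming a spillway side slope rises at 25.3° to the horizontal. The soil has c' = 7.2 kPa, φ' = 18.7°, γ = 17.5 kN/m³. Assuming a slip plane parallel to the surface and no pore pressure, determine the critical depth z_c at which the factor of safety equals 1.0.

z_c = 3.75 m

Setting FS = 1.00 in FS = [c' + γz cos²β tanφ'] / [γz sinβ cosβ] and solving for z:
z = c' / [γ cosβ (FS·sinβ − cosβ·tanφ')]
  = 7.2 / [17.5·cos25.3°·(1.00·sin25.3° − cos25.3°·tan18.7°)]
  = 7.2 / [17.5·0.9041·(1.00·0.4274 − 0.9041·0.3385)]
  = 7.2 / 1.9198 = 3.750 m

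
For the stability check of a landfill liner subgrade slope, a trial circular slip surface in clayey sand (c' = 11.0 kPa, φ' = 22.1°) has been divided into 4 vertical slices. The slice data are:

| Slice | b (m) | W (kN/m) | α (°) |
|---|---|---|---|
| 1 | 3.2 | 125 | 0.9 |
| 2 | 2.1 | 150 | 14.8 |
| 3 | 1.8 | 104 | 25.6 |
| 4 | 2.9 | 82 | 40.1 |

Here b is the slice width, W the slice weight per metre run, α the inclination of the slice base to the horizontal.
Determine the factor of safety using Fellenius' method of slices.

Ordinary method of slices: FS = Σ[c'·Δl_i + (W_i cosα_i)·tanφ'] / Σ W_i sinα_i, with Δl_i = b_i / cosα_i.
Slice 1: Δl = 3.2/cos0.9° = 3.200 m; N'_1 = 125·cos0.9° = 125.0; c'Δl = 35.20; W sinα = 2.0
Slice 2: Δl = 2.1/cos14.8° = 2.172 m; N'_2 = 150·cos14.8° = 145.0; c'Δl = 23.89; W sinα = 38.3
Slice 3: Δl = 1.8/cos25.6° = 1.996 m; N'_3 = 104·cos25.6° = 93.8; c'Δl = 21.96; W sinα = 44.9
Slice 4: Δl = 2.9/cos40.1° = 3.791 m; N'_4 = 82·cos40.1° = 62.7; c'Δl = 41.70; W sinα = 52.8
Σc'Δl = 122.8 kN/m; ΣN' = 426.5 kN/m; ΣW sinα = 138.0 kN/m
Resisting = 122.8 + 426.5·tan22.1° = 122.8 + 173.2 = 295.9 kN/m
FS = 295.9 / 138.0 = 2.144

FS = 2.14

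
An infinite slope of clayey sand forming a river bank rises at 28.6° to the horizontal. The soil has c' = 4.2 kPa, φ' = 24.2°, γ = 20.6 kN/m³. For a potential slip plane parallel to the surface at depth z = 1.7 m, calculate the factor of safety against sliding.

FS = 1.11

For an infinite slope with a slip plane parallel to the surface (no pore pressure): FS = [c' + γz cos²β tanφ'] / [γz sinβ cosβ].
γz = 20.6·1.7 = 35.02 kN/m²
Numerator = 4.2 + 35.02·cos²28.6°·tan24.2° = 4.2 + 35.02·0.7709·0.4494 = 16.332 kPa
Denominator = 35.02·sin28.6°·cos28.6° = 35.02·0.4787·0.8780 = 14.718 kPa
FS = 16.332 / 14.718 = 1.110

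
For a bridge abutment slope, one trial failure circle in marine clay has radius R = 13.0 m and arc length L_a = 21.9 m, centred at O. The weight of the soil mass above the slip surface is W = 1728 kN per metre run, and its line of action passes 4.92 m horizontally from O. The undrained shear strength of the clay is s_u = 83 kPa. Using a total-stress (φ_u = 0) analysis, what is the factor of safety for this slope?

FS = 2.78

Taking moments about the centre O, the resisting moment is provided by the undrained shear strength acting along the arc:
M_R = s_u·L_a·R = 83·21.90·13.0 = 23630.1 kN·m/m
M_D = W·d = 1728·4.92 = 8501.8 kN·m/m
FS = M_R / M_D = 23630.1 / 8501.8 = 2.779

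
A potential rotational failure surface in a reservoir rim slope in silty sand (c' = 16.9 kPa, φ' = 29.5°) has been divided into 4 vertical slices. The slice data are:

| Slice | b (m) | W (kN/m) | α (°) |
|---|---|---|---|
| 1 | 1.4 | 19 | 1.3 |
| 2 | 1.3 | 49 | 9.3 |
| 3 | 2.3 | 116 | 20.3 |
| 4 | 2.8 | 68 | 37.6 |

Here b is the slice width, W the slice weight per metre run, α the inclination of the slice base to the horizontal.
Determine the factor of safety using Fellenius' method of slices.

Ordinary method of slices: FS = Σ[c'·Δl_i + (W_i cosα_i)·tanφ'] / Σ W_i sinα_i, with Δl_i = b_i / cosα_i.
Slice 1: Δl = 1.4/cos1.3° = 1.400 m; N'_1 = 19·cos1.3° = 19.0; c'Δl = 23.67; W sinα = 0.4
Slice 2: Δl = 1.3/cos9.3° = 1.317 m; N'_2 = 49·cos9.3° = 48.4; c'Δl = 22.26; W sinα = 7.9
Slice 3: Δl = 2.3/cos20.3° = 2.452 m; N'_3 = 116·cos20.3° = 108.8; c'Δl = 41.44; W sinα = 40.2
Slice 4: Δl = 2.8/cos37.6° = 3.534 m; N'_4 = 68·cos37.6° = 53.9; c'Δl = 59.73; W sinα = 41.5
Σc'Δl = 147.1 kN/m; ΣN' = 230.0 kN/m; ΣW sinα = 90.1 kN/m
Resisting = 147.1 + 230.0·tan29.5° = 147.1 + 130.1 = 277.2 kN/m
FS = 277.2 / 90.1 = 3.078

FS = 3.08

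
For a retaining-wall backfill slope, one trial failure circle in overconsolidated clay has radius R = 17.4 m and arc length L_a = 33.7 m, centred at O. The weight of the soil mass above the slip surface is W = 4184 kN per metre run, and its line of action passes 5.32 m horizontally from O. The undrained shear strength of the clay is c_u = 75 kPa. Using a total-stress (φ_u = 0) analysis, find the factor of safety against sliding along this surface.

FS = 1.98

Taking moments about the centre O, the resisting moment is provided by the undrained shear strength acting along the arc:
M_R = c_u·L_a·R = 75·33.70·17.4 = 43978.5 kN·m/m
M_D = W·d = 4184·5.32 = 22258.9 kN·m/m
FS = M_R / M_D = 43978.5 / 22258.9 = 1.976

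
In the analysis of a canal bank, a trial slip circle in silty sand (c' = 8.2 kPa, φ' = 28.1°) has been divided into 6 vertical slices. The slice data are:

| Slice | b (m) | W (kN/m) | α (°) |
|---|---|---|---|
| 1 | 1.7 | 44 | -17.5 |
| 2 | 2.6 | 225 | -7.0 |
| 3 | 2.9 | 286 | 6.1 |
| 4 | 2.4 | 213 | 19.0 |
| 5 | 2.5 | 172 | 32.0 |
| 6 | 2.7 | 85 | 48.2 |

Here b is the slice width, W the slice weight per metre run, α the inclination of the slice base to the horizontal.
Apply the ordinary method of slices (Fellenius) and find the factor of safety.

Ordinary method of slices: FS = Σ[c'·Δl_i + (W_i cosα_i)·tanφ'] / Σ W_i sinα_i, with Δl_i = b_i / cosα_i.
Slice 1: Δl = 1.7/cos(-17.5°) = 1.782 m; N'_1 = 44·cos(-17.5°) = 42.0; c'Δl = 14.62; W sinα = -13.2
Slice 2: Δl = 2.6/cos(-7.0°) = 2.620 m; N'_2 = 225·cos(-7.0°) = 223.3; c'Δl = 21.48; W sinα = -27.4
Slice 3: Δl = 2.9/cos6.1° = 2.917 m; N'_3 = 286·cos6.1° = 284.4; c'Δl = 23.92; W sinα = 30.4
Slice 4: Δl = 2.4/cos19.0° = 2.538 m; N'_4 = 213·cos19.0° = 201.4; c'Δl = 20.81; W sinα = 69.3
Slice 5: Δl = 2.5/cos32.0° = 2.948 m; N'_5 = 172·cos32.0° = 145.9; c'Δl = 24.17; W sinα = 91.1
Slice 6: Δl = 2.7/cos48.2° = 4.051 m; N'_6 = 85·cos48.2° = 56.7; c'Δl = 33.22; W sinα = 63.4
Σc'Δl = 138.2 kN/m; ΣN' = 953.6 kN/m; ΣW sinα = 213.6 kN/m
Resisting = 138.2 + 953.6·tan28.1° = 138.2 + 509.2 = 647.4 kN/m
FS = 647.4 / 213.6 = 3.031

FS = 3.03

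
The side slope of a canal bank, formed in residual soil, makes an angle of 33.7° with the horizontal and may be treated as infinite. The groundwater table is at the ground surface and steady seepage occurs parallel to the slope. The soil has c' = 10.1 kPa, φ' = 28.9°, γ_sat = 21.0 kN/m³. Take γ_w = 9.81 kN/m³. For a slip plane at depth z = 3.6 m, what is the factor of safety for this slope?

FS = 0.73

With seepage parallel to the slope and the water table at the surface, the effective normal stress on the slip plane uses the buoyant unit weight γ' = γ_sat − γ_w while the driving shear stress uses γ_sat:
FS = [c' + γ' z cos²β tanφ'] / [γ_sat z sinβ cosβ]
γ' = 21.0 − 9.81 = 11.19 kN/m³
Numerator = 10.1 + 11.19·3.6·cos²33.7°·tan28.9° = 10.1 + 11.19·3.6·0.6921·0.5520 = 25.492 kPa
Denominator = 21.0·3.6·sin33.7°·cos33.7° = 21.0·3.6·0.5548·0.8320 = 34.897 kPa
FS = 25.492 / 34.897 = 0.730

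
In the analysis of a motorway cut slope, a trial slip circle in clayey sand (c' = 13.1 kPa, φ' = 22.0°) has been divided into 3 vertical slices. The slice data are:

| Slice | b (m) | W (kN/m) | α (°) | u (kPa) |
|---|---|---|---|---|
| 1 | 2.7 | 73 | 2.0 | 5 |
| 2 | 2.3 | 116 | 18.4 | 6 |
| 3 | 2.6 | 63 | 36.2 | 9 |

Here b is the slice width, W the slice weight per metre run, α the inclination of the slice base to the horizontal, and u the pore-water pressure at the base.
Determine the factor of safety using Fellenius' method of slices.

FS = 2.37

Ordinary method of slices: FS = Σ[c'·Δl_i + (W_i cosα_i − u_i·Δl_i)·tanφ'] / Σ W_i sinα_i, with Δl_i = b_i / cosα_i.
Slice 1: Δl = 2.7/cos2.0° = 2.702 m; N'_1 = 73·cos2.0° − 5·2.702 = 59.4; c'Δl = 35.39; W sinα = 2.5
Slice 2: Δl = 2.3/cos18.4° = 2.424 m; N'_2 = 116·cos18.4° − 6·2.424 = 95.5; c'Δl = 31.75; W sinα = 36.6
Slice 3: Δl = 2.6/cos36.2° = 3.222 m; N'_3 = 63·cos36.2° − 9·3.222 = 21.8; c'Δl = 42.21; W sinα = 37.2
Σc'Δl = 109.4 kN/m; ΣN' = 176.8 kN/m; ΣW sinα = 76.4 kN/m
Resisting = 109.4 + 176.8·tan22.0° = 109.4 + 71.4 = 180.8 kN/m
FS = 180.8 / 76.4 = 2.367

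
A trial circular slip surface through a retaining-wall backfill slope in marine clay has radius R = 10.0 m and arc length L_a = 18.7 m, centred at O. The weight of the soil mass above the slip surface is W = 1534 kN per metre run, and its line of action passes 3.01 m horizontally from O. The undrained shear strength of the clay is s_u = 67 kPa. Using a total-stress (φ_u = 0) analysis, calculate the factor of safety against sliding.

FS = 2.71

Taking moments about the centre O, the resisting moment is provided by the undrained shear strength acting along the arc:
M_R = s_u·L_a·R = 67·18.70·10.0 = 12529.0 kN·m/m
M_D = W·d = 1534·3.01 = 4617.3 kN·m/m
FS = M_R / M_D = 12529.0 / 4617.3 = 2.713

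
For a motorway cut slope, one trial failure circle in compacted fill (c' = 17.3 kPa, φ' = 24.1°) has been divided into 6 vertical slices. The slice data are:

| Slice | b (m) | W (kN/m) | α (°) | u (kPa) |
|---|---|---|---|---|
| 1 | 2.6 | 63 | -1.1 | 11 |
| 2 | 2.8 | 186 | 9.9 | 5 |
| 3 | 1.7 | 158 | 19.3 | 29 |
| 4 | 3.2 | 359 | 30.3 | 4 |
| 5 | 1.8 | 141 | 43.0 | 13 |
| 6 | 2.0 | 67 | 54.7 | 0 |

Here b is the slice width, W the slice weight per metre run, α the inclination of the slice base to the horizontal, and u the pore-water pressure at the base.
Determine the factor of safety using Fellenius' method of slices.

FS = 1.46

Ordinary method of slices: FS = Σ[c'·Δl_i + (W_i cosα_i − u_i·Δl_i)·tanφ'] / Σ W_i sinα_i, with Δl_i = b_i / cosα_i.
Slice 1: Δl = 2.6/cos(-1.1°) = 2.600 m; N'_1 = 63·cos(-1.1°) − 11·2.600 = 34.4; c'Δl = 44.99; W sinα = -1.2
Slice 2: Δl = 2.8/cos9.9° = 2.842 m; N'_2 = 186·cos9.9° − 5·2.842 = 169.0; c'Δl = 49.17; W sinα = 32.0
Slice 3: Δl = 1.7/cos19.3° = 1.801 m; N'_3 = 158·cos19.3° − 29·1.801 = 96.9; c'Δl = 31.16; W sinα = 52.2
Slice 4: Δl = 3.2/cos30.3° = 3.706 m; N'_4 = 359·cos30.3° − 4·3.706 = 295.1; c'Δl = 64.12; W sinα = 181.1
Slice 5: Δl = 1.8/cos43.0° = 2.461 m; N'_5 = 141·cos43.0° − 13·2.461 = 71.1; c'Δl = 42.58; W sinα = 96.2
Slice 6: Δl = 2.0/cos54.7° = 3.461 m; N'_6 = 67·cos54.7° − 0·3.461 = 38.7; c'Δl = 59.88; W sinα = 54.7
Σc'Δl = 291.9 kN/m; ΣN' = 705.3 kN/m; ΣW sinα = 415.0 kN/m
Resisting = 291.9 + 705.3·tan24.1° = 291.9 + 315.5 = 607.4 kN/m
FS = 607.4 / 415.0 = 1.464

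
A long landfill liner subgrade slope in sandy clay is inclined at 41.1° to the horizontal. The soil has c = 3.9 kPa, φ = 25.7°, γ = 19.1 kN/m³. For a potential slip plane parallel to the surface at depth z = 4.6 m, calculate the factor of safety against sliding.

For an infinite slope with a slip plane parallel to the surface (no pore pressure): FS = [c + γz cos²β tanφ] / [γz sinβ cosβ].
γz = 19.1·4.6 = 87.86 kN/m²
Numerator = 3.9 + 87.86·cos²41.1°·tan25.7° = 3.9 + 87.86·0.5679·0.4813 = 27.911 kPa
Denominator = 87.86·sin41.1°·cos41.1° = 87.86·0.6574·0.7536 = 43.524 kPa
FS = 27.911 / 43.524 = 0.641

FS = 0.64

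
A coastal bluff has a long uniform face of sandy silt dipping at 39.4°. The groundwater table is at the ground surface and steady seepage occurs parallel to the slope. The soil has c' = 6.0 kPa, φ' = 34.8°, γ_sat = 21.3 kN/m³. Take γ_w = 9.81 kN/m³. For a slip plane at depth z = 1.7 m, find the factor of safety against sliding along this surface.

With seepage parallel to the slope and the water table at the surface, the effective normal stress on the slip plane uses the buoyant unit weight γ' = γ_sat − γ_w while the driving shear stress uses γ_sat:
FS = [c' + γ' z cos²β tanφ'] / [γ_sat z sinβ cosβ]
γ' = 21.3 − 9.81 = 11.49 kN/m³
Numerator = 6.0 + 11.49·1.7·cos²39.4°·tan34.8° = 6.0 + 11.49·1.7·0.5971·0.6950 = 14.106 kPa
Denominator = 21.3·1.7·sin39.4°·cos39.4° = 21.3·1.7·0.6347·0.7727 = 17.760 kPa
FS = 14.106 / 17.760 = 0.794

FS = 0.79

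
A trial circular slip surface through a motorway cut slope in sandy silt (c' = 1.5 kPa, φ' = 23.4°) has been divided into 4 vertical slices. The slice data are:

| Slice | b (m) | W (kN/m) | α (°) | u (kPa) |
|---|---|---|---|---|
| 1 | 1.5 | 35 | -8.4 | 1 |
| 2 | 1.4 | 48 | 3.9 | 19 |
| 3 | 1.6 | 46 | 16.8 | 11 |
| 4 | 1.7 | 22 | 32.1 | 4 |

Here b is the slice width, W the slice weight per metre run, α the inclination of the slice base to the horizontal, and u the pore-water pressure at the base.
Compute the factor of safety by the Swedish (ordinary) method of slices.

FS = 2.12

Ordinary method of slices: FS = Σ[c'·Δl_i + (W_i cosα_i − u_i·Δl_i)·tanφ'] / Σ W_i sinα_i, with Δl_i = b_i / cosα_i.
Slice 1: Δl = 1.5/cos(-8.4°) = 1.516 m; N'_1 = 35·cos(-8.4°) − 1·1.516 = 33.1; c'Δl = 2.27; W sinα = -5.1
Slice 2: Δl = 1.4/cos3.9° = 1.403 m; N'_2 = 48·cos3.9° − 19·1.403 = 21.2; c'Δl = 2.10; W sinα = 3.3
Slice 3: Δl = 1.6/cos16.8° = 1.671 m; N'_3 = 46·cos16.8° − 11·1.671 = 25.7; c'Δl = 2.51; W sinα = 13.3
Slice 4: Δl = 1.7/cos32.1° = 2.007 m; N'_4 = 22·cos32.1° − 4·2.007 = 10.6; c'Δl = 3.01; W sinα = 11.7
Σc'Δl = 9.9 kN/m; ΣN' = 90.6 kN/m; ΣW sinα = 23.1 kN/m
Resisting = 9.9 + 90.6·tan23.4° = 9.9 + 39.2 = 49.1 kN/m
FS = 49.1 / 23.1 = 2.122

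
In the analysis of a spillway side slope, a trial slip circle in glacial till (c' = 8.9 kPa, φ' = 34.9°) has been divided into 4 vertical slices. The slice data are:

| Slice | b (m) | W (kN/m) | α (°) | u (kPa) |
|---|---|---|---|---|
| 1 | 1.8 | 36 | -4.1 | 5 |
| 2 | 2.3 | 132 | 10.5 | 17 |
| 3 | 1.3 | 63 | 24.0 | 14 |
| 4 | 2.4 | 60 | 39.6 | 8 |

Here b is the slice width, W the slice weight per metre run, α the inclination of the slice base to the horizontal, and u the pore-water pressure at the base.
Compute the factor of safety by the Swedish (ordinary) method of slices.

Ordinary method of slices: FS = Σ[c'·Δl_i + (W_i cosα_i − u_i·Δl_i)·tanφ'] / Σ W_i sinα_i, with Δl_i = b_i / cosα_i.
Slice 1: Δl = 1.8/cos(-4.1°) = 1.805 m; N'_1 = 36·cos(-4.1°) − 5·1.805 = 26.9; c'Δl = 16.06; W sinα = -2.6
Slice 2: Δl = 2.3/cos10.5° = 2.339 m; N'_2 = 132·cos10.5° − 17·2.339 = 90.0; c'Δl = 20.82; W sinα = 24.1
Slice 3: Δl = 1.3/cos24.0° = 1.423 m; N'_3 = 63·cos24.0° − 14·1.423 = 37.6; c'Δl = 12.66; W sinα = 25.6
Slice 4: Δl = 2.4/cos39.6° = 3.115 m; N'_4 = 60·cos39.6° − 8·3.115 = 21.3; c'Δl = 27.72; W sinα = 38.2
Σc'Δl = 77.3 kN/m; ΣN' = 175.9 kN/m; ΣW sinα = 85.4 kN/m
Resisting = 77.3 + 175.9·tan34.9° = 77.3 + 122.7 = 199.9 kN/m
FS = 199.9 / 85.4 = 2.343

FS = 2.34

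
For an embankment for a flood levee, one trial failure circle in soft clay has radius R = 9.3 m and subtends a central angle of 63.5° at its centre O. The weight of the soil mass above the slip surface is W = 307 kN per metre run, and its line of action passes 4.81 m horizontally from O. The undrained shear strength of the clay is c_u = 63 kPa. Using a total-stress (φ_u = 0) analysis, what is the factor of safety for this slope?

FS = 4.09

Taking moments about the centre O, the resisting moment is provided by the undrained shear strength acting along the arc:
Arc length L_a = R·θ = 9.3·(63.5°·π/180) = 9.3·1.1083 = 10.31 m
M_R = c_u·L_a·R = 63·10.31·9.3 = 6038.9 kN·m/m
M_D = W·d = 307·4.81 = 1476.7 kN·m/m
FS = M_R / M_D = 6038.9 / 1476.7 = 4.090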